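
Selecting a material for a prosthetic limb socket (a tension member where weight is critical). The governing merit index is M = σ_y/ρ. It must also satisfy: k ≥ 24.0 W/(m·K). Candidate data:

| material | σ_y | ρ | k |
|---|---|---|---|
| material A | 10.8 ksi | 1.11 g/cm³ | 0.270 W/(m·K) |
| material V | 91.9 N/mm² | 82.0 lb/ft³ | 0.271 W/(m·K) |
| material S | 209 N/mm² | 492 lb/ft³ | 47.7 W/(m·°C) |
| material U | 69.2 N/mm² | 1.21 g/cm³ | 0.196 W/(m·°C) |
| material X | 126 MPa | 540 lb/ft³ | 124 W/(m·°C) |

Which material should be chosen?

Screen on constraints: k ≥ 24.0 W/(m·K). Survivors: material S, material X.
Normalizing units and computing the index:
  material S: σ_y = 209.0 MPa, ρ = 7881 kg/m³
  material X: σ_y = 126.0 MPa, ρ = 8650 kg/m³
  material S: M = 26.5 kN·m/kg
  material X: M = 14.6 kN·m/kg
Highest index: material S.

material S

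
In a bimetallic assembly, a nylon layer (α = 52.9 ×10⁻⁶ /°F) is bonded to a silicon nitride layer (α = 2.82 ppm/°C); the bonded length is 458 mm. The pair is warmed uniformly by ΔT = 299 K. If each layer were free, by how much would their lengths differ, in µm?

12700 µm

nylon: α = 52.9×10⁻⁶/°F × 9/5 = 95.2×10⁻⁶/K.
Δα = |95.2 − 2.82|×10⁻⁶/K = 92.4×10⁻⁶/K.
ΔL_mismatch = Δα·L·ΔT = 92.4×10⁻⁶ × 458.0 mm × 299.0 K = 12700 µm.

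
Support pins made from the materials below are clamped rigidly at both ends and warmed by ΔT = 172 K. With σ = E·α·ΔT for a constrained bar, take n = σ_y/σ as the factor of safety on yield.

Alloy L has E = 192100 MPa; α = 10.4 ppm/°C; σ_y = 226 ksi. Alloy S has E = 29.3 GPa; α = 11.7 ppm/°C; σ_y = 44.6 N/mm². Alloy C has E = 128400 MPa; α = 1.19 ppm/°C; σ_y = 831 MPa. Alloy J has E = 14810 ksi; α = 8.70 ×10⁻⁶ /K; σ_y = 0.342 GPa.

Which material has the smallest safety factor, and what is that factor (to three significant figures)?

alloy S, n = 0.756

In consistent units (E in GPa, α in ×10⁻⁶/K, σ_y in MPa):
  alloy L: E = 192.1, α = 10.4, σ_y = 1558 → σ = 344 MPa, n = 4.53
  alloy S: E = 29.30, α = 11.7, σ_y = 44.60 → σ = 59.0 MPa, n = 0.756
  alloy C: E = 128.4, α = 1.19, σ_y = 831.0 → σ = 26.3 MPa, n = 31.6
  alloy J: E = 102.1, α = 8.70, σ_y = 342.0 → σ = 153 MPa, n = 2.24
The minimum is alloy S at n = 0.756.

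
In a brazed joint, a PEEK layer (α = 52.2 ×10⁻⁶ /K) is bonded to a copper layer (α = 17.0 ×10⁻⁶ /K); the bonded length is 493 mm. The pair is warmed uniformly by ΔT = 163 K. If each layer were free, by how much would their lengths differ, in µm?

2830 µm

Δα = |52.2 − 17.0|×10⁻⁶/K = 35.2×10⁻⁶/K.
ΔL_mismatch = Δα·L·ΔT = 35.2×10⁻⁶ × 493.0 mm × 163.0 K = 2830 µm.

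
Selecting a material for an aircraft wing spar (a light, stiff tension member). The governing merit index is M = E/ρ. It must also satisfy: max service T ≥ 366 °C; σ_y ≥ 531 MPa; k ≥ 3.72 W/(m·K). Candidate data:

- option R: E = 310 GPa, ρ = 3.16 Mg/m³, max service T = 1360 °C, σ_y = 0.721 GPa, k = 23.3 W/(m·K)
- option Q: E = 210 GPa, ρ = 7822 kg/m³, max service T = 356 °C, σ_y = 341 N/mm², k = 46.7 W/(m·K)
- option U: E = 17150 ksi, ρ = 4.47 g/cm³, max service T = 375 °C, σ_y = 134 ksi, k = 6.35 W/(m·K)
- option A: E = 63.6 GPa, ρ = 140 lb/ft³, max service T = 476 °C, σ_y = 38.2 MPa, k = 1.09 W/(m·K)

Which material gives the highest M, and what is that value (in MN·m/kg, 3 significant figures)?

Screen on constraints: max service T ≥ 366 °C; σ_y ≥ 531 MPa; k ≥ 3.72 W/(m·K). Survivors: option R, option U.
Convert each candidate to consistent units, then evaluate M:
  option R: E = 310.0 GPa, ρ = 3160 kg/m³
  option U: E = 118.2 GPa, ρ = 4470 kg/m³
  option R: M = 98.1 MN·m/kg
  option U: M = 26.5 MN·m/kg
Highest index: option R.

option R, M = 98.1 MN·m/kg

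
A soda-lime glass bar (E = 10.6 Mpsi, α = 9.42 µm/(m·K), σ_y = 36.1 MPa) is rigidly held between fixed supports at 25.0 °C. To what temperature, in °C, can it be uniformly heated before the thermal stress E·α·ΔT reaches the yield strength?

E = 10.6 Mpsi = 73.08 GPa.
E·α·ΔT = 36.10 MPa ⇒ ΔT = 36.10 / (73.08×10³ × 9.42×10⁻⁶) = 52.44 K.
T = 25.0 + 52.44 = 77.44 °C.

77.4 °C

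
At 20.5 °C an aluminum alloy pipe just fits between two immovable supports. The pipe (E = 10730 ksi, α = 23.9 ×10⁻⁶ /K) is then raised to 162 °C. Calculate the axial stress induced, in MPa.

E = 10730 ksi = 73.98 GPa.
ΔT = 141.5 K. Constrained thermal stress σ = E·α·ΔT = 73.98×10³ MPa × 23.9×10⁻⁶ × 141.5 = 250 MPa (compressive).

250 MPa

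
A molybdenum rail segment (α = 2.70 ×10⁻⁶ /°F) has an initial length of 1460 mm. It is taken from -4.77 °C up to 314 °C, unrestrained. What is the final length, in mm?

Convert α: 2.70×10⁻⁶/°F × (9/5) = 4.86×10⁻⁶/K.
ΔT = 314 − (-4.77) = 318.8 K.
ΔL = α·L₀·ΔT = 4.86×10⁻⁶ × 1460 mm × 318.8 K = 2.26 mm.
L = L₀ + ΔL = 1460 + 2.26 = 1462.3 mm.

1462.3 mm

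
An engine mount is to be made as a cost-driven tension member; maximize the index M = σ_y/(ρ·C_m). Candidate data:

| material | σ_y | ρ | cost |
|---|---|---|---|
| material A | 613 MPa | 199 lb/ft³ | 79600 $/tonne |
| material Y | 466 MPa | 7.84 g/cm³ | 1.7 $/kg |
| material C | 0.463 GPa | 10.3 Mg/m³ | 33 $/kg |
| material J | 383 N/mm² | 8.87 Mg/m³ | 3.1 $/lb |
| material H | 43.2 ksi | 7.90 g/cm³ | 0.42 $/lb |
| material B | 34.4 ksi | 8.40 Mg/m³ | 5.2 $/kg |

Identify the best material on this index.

Putting every candidate on a common basis:
  material A: σ_y = 613.0 MPa, ρ = 3188 kg/m³, cost = 79.60 $/kg
  material Y: σ_y = 466.0 MPa, ρ = 7840 kg/m³, cost = 1.700 $/kg
  material C: σ_y = 463.0 MPa, ρ = 10300 kg/m³, cost = 33.00 $/kg
  material J: σ_y = 383.0 MPa, ρ = 8870 kg/m³, cost = 6.834 $/kg
  material H: σ_y = 297.9 MPa, ρ = 7900 kg/m³, cost = 0.9259 $/kg
  material B: σ_y = 237.2 MPa, ρ = 8400 kg/m³, cost = 5.200 $/kg
  material H: M = 40.7 kN·m per $
  material Y: M = 35.0 kN·m per $
  material J: M = 6.32 kN·m per $
  material B: M = 5.43 kN·m per $
  material A: M = 2.42 kN·m per $
  material C: M = 1.36 kN·m per $
Material H ranks first.

material H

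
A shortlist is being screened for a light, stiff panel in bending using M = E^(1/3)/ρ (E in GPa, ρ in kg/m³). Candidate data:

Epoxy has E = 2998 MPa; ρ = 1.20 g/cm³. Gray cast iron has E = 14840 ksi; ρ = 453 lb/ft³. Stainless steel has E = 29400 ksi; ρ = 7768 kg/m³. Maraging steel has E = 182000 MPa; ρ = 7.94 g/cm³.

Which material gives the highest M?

epoxy

After converting to SI:
  epoxy: E = 2.998 GPa, ρ = 1200 kg/m³
  gray cast iron: E = 102.3 GPa, ρ = 7256 kg/m³
  stainless steel: E = 202.7 GPa, ρ = 7768 kg/m³
  maraging steel: E = 182.0 GPa, ρ = 7940 kg/m³
  epoxy: M = 1.20×10⁻³
  stainless steel: M = 0.756×10⁻³
  maraging steel: M = 0.714×10⁻³
  gray cast iron: M = 0.645×10⁻³
The maximum is for epoxy.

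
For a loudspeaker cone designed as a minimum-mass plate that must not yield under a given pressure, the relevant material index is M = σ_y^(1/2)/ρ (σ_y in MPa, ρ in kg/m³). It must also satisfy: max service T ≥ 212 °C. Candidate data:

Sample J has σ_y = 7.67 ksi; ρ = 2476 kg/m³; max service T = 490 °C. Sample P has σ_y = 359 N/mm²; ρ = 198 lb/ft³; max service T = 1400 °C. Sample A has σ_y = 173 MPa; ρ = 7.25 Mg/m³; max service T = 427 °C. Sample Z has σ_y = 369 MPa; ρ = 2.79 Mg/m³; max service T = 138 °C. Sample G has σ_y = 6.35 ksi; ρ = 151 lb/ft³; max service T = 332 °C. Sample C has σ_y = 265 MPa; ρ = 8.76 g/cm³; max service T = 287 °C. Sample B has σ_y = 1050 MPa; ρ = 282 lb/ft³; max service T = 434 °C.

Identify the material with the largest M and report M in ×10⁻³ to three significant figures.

Screen on constraints: max service T ≥ 212 °C. Survivors: sample J, sample P, sample A, sample G, sample C, sample B.
Normalizing units and computing the index:
  sample J: σ_y = 52.88 MPa, ρ = 2476 kg/m³
  sample P: σ_y = 359.0 MPa, ρ = 3172 kg/m³
  sample A: σ_y = 173.0 MPa, ρ = 7250 kg/m³
  sample G: σ_y = 43.78 MPa, ρ = 2419 kg/m³
  sample C: σ_y = 265.0 MPa, ρ = 8760 kg/m³
  sample B: σ_y = 1050 MPa, ρ = 4517 kg/m³
  sample B: M = 7.17×10⁻³
  sample P: M = 5.97×10⁻³
  sample J: M = 2.94×10⁻³
  sample G: M = 2.74×10⁻³
  sample C: M = 1.86×10⁻³
  sample A: M = 1.81×10⁻³
Highest index: sample B.

sample B, M = 7.17×10⁻³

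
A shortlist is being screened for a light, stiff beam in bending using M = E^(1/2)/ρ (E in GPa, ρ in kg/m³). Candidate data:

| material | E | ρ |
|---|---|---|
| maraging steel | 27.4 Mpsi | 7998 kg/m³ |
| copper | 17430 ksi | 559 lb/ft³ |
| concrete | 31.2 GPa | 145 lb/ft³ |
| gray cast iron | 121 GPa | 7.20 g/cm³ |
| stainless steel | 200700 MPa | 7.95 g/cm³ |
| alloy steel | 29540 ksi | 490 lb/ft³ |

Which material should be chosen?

After converting to SI:
  maraging steel: E = 188.9 GPa, ρ = 7998 kg/m³
  copper: E = 120.2 GPa, ρ = 8954 kg/m³
  concrete: E = 31.20 GPa, ρ = 2323 kg/m³
  gray cast iron: E = 121.0 GPa, ρ = 7200 kg/m³
  stainless steel: E = 200.7 GPa, ρ = 7950 kg/m³
  alloy steel: E = 203.7 GPa, ρ = 7849 kg/m³
  concrete: M = 2.40×10⁻³
  alloy steel: M = 1.82×10⁻³
  stainless steel: M = 1.78×10⁻³
  maraging steel: M = 1.72×10⁻³
  gray cast iron: M = 1.53×10⁻³
  copper: M = 1.22×10⁻³
Concrete has the largest M.

concrete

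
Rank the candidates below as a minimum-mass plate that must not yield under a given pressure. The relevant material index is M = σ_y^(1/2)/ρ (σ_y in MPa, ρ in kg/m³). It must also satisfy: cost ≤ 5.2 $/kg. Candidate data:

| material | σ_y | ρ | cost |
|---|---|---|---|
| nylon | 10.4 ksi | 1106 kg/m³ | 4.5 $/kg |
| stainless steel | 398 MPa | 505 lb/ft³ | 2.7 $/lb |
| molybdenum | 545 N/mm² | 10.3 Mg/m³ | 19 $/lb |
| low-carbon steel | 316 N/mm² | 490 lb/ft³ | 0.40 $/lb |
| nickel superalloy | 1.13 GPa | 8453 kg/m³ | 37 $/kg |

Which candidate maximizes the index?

Screen on constraints: cost ≤ 5.2 $/kg. Survivors: nylon, low-carbon steel.
Normalizing units and computing the index:
  nylon: σ_y = 71.71 MPa, ρ = 1106 kg/m³
  low-carbon steel: σ_y = 316.0 MPa, ρ = 7849 kg/m³
  nylon: M = 7.66×10⁻³
  low-carbon steel: M = 2.26×10⁻³
Nylon ranks first.

nylon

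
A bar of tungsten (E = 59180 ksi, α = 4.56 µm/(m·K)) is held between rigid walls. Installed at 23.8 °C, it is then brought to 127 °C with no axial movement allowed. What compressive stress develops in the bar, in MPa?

E = 59180 ksi = 408.0 GPa.
ΔT = 103.2 K. Constrained thermal stress σ = E·α·ΔT = 408.0×10³ MPa × 4.56×10⁻⁶ × 103.2 = 192 MPa (compressive).

192 MPa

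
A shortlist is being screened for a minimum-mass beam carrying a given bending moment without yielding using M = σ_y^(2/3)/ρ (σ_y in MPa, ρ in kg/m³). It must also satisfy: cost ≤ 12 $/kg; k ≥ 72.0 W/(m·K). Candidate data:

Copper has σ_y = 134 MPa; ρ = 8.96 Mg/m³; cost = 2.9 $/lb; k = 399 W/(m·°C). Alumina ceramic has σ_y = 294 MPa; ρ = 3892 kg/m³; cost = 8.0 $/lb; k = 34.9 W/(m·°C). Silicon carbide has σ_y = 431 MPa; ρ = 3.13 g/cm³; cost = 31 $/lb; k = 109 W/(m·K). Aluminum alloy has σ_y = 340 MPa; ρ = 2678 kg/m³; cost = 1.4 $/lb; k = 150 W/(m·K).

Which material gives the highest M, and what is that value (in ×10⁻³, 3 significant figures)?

Screen on constraints: cost ≤ 12 $/kg; k ≥ 72.0 W/(m·K). Survivors: copper, aluminum alloy.
Putting every candidate on a common basis:
  copper: σ_y = 134.0 MPa, ρ = 8960 kg/m³
  aluminum alloy: σ_y = 340.0 MPa, ρ = 2678 kg/m³
  aluminum alloy: M = 18.2×10⁻³
  copper: M = 2.92×10⁻³
Highest index: aluminum alloy.

aluminum alloy, M = 18.2×10⁻³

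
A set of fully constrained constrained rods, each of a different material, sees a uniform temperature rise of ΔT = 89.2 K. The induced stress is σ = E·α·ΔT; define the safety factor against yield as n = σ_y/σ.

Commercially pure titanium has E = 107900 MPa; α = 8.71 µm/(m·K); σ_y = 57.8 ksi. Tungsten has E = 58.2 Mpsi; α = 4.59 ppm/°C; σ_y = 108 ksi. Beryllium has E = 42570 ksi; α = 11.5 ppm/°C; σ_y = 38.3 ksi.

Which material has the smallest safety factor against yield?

beryllium

In consistent units (E in GPa, α in ×10⁻⁶/K, σ_y in MPa):
  commercially pure titanium: E = 107.9, α = 8.71, σ_y = 398.5 → σ = 83.8 MPa, n = 4.75
  tungsten: E = 401.3, α = 4.59, σ_y = 744.6 → σ = 164 MPa, n = 4.53
  beryllium: E = 293.5, α = 11.5, σ_y = 264.1 → σ = 301 MPa, n = 0.877
Smallest n: beryllium with n = 0.877.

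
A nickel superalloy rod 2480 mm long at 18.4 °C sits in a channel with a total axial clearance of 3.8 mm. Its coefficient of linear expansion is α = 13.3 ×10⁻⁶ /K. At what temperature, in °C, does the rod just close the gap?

134 °C

α·L₀·ΔT = 3.8 mm ⇒ ΔT = 3.8 / (13.3×10⁻⁶ × 2480.0) = 115.2 K.
T = 18.4 + 115.2 = 133.6 °C.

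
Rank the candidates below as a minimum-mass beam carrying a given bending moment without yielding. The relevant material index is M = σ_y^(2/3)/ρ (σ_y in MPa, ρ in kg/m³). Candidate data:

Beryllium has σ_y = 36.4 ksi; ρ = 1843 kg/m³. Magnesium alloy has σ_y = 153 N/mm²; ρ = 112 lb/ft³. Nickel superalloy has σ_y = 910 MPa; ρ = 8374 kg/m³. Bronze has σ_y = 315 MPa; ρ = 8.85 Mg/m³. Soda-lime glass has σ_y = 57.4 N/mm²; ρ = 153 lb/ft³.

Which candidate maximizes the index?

In SI units:
  beryllium: σ_y = 251.0 MPa, ρ = 1843 kg/m³
  magnesium alloy: σ_y = 153.0 MPa, ρ = 1794 kg/m³
  nickel superalloy: σ_y = 910.0 MPa, ρ = 8374 kg/m³
  bronze: σ_y = 315.0 MPa, ρ = 8850 kg/m³
  soda-lime glass: σ_y = 57.40 MPa, ρ = 2451 kg/m³
  beryllium: M = 21.6×10⁻³
  magnesium alloy: M = 15.9×10⁻³
  nickel superalloy: M = 11.2×10⁻³
  soda-lime glass: M = 6.07×10⁻³
  bronze: M = 5.23×10⁻³
Beryllium has the largest M.

beryllium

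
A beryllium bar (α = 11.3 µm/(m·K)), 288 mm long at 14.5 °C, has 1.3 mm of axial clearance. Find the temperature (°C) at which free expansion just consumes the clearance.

414 °C

α·L₀·ΔT = 1.3 mm ⇒ ΔT = 1.3 / (11.3×10⁻⁶ × 288.0) = 399.5 K.
T = 14.5 + 399.5 = 414.0 °C.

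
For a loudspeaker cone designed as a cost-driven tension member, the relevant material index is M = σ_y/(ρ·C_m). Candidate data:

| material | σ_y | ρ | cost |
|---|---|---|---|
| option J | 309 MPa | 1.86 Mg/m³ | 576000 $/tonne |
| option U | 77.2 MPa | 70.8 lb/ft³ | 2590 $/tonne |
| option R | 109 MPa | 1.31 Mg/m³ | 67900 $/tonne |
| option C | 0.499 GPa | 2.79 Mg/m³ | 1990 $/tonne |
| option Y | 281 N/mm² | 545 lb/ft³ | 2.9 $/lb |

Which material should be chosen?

option C

Normalizing units and computing the index:
  option J: σ_y = 309.0 MPa, ρ = 1860 kg/m³, cost = 576.0 $/kg
  option U: σ_y = 77.20 MPa, ρ = 1134 kg/m³, cost = 2.590 $/kg
  option R: σ_y = 109.0 MPa, ρ = 1310 kg/m³, cost = 67.90 $/kg
  option C: σ_y = 499.0 MPa, ρ = 2790 kg/m³, cost = 1.990 $/kg
  option Y: σ_y = 281.0 MPa, ρ = 8730 kg/m³, cost = 6.393 $/kg
  option C: M = 89.9 kN·m per $
  option U: M = 26.3 kN·m per $
  option Y: M = 5.03 kN·m per $
  option R: M = 1.23 kN·m per $
  option J: M = 0.288 kN·m per $
Option C ranks first.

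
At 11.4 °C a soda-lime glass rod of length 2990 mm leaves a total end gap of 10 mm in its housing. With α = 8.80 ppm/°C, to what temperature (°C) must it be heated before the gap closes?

α·L₀·ΔT = 10.0 mm ⇒ ΔT = 10.0 / (8.80×10⁻⁶ × 2990.0) = 380.1 K.
T = 11.4 + 380.1 = 391.5 °C.

391 °C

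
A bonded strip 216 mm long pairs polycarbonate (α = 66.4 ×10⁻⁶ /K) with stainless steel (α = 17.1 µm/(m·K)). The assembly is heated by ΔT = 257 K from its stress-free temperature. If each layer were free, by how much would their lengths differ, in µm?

2740 µm

Δα = |66.4 − 17.1|×10⁻⁶/K = 49.3×10⁻⁶/K.
ΔL_mismatch = Δα·L·ΔT = 49.3×10⁻⁶ × 216.0 mm × 257.0 K = 2740 µm.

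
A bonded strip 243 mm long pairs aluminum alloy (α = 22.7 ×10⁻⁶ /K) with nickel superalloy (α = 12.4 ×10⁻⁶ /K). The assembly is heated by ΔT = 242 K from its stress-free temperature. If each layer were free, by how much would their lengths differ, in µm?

606 µm

Δα = |22.7 − 12.4|×10⁻⁶/K = 10.3×10⁻⁶/K.
ΔL_mismatch = Δα·L·ΔT = 10.3×10⁻⁶ × 243.0 mm × 242.0 K = 606 µm.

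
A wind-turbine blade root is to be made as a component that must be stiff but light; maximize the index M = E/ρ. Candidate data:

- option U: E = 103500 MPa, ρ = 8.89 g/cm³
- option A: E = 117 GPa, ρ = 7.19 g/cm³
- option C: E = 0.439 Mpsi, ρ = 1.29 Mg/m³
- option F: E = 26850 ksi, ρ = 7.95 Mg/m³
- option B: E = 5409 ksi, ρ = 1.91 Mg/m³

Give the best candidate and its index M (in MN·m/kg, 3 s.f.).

After converting to SI:
  option U: E = 103.5 GPa, ρ = 8890 kg/m³
  option A: E = 117.0 GPa, ρ = 7190 kg/m³
  option C: E = 3.027 GPa, ρ = 1290 kg/m³
  option F: E = 185.1 GPa, ρ = 7950 kg/m³
  option B: E = 37.29 GPa, ρ = 1910 kg/m³
  option F: M = 23.3 MN·m/kg
  option B: M = 19.5 MN·m/kg
  option A: M = 16.3 MN·m/kg
  option U: M = 11.6 MN·m/kg
  option C: M = 2.35 MN·m/kg
Highest index: option F.

option F, M = 23.3 MN·m/kg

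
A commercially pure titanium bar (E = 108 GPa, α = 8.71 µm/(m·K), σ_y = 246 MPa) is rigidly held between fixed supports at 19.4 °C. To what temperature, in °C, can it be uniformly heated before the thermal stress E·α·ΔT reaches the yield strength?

281 °C

E·α·ΔT = 246.0 MPa ⇒ ΔT = 246.0 / (108.0×10³ × 8.71×10⁻⁶) = 261.5 K.
T = 19.4 + 261.5 = 280.9 °C.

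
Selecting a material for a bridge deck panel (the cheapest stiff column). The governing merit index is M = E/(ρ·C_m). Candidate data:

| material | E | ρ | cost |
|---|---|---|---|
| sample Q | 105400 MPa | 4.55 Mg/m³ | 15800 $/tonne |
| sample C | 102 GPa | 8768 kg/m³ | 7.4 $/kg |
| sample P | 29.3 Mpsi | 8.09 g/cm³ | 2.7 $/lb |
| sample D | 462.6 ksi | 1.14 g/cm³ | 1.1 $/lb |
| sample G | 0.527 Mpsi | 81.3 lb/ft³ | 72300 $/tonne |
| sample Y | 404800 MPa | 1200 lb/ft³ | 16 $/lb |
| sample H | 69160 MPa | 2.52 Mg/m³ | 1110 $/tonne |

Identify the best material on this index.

Putting every candidate on a common basis:
  sample Q: E = 105.4 GPa, ρ = 4550 kg/m³, cost = 15.80 $/kg
  sample C: E = 102.0 GPa, ρ = 8768 kg/m³, cost = 7.400 $/kg
  sample P: E = 202.0 GPa, ρ = 8090 kg/m³, cost = 5.952 $/kg
  sample D: E = 3.190 GPa, ρ = 1140 kg/m³, cost = 2.425 $/kg
  sample G: E = 3.634 GPa, ρ = 1302 kg/m³, cost = 72.30 $/kg
  sample Y: E = 404.8 GPa, ρ = 19220 kg/m³, cost = 35.27 $/kg
  sample H: E = 69.16 GPa, ρ = 2520 kg/m³, cost = 1.110 $/kg
  sample H: M = 24.7 MN·m per $
  sample P: M = 4.20 MN·m per $
  sample C: M = 1.57 MN·m per $
  sample Q: M = 1.47 MN·m per $
  sample D: M = 1.15 MN·m per $
  sample Y: M = 0.597 MN·m per $
  sample G: M = 0.0386 MN·m per $
Sample H ranks first.

sample H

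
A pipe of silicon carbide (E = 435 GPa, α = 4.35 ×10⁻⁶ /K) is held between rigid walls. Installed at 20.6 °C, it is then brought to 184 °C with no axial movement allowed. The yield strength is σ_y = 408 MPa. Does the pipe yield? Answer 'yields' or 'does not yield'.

ΔT = 163.4 K. Constrained thermal stress σ = E·α·ΔT = 435.0×10³ MPa × 4.35×10⁻⁶ × 163.4 = 309 MPa (compressive).
Compare to σ_y = 408 MPa: σ < σ_y, so it does not yield.

does not yield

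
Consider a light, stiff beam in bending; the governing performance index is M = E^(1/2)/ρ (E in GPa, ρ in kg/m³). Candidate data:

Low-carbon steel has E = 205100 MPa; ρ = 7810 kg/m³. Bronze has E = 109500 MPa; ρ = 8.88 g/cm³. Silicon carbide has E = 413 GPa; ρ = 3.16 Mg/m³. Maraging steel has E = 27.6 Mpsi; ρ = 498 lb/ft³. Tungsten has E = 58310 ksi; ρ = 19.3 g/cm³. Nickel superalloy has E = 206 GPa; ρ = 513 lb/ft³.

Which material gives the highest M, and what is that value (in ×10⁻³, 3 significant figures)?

Convert each candidate to consistent units, then evaluate M:
  low-carbon steel: E = 205.1 GPa, ρ = 7810 kg/m³
  bronze: E = 109.5 GPa, ρ = 8880 kg/m³
  silicon carbide: E = 413.0 GPa, ρ = 3160 kg/m³
  maraging steel: E = 190.3 GPa, ρ = 7977 kg/m³
  tungsten: E = 402.0 GPa, ρ = 19300 kg/m³
  nickel superalloy: E = 206.0 GPa, ρ = 8217 kg/m³
  silicon carbide: M = 6.43×10⁻³
  low-carbon steel: M = 1.83×10⁻³
  nickel superalloy: M = 1.75×10⁻³
  maraging steel: M = 1.73×10⁻³
  bronze: M = 1.18×10⁻³
  tungsten: M = 1.04×10⁻³
The maximum is for silicon carbide.

silicon carbide, M = 6.43×10⁻³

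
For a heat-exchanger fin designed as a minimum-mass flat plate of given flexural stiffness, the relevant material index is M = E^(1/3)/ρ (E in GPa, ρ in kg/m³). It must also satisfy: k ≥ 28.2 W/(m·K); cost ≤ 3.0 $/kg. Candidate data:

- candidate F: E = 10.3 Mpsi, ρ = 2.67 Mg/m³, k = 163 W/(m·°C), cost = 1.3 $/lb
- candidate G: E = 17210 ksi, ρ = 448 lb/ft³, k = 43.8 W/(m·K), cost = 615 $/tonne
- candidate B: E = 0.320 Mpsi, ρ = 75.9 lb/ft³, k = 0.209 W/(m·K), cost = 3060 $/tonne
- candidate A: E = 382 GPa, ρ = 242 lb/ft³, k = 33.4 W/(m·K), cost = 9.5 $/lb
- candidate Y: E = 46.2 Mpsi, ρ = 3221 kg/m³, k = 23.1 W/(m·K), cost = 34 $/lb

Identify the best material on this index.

candidate F

Screen on constraints: k ≥ 28.2 W/(m·K); cost ≤ 3.0 $/kg. Survivors: candidate F, candidate G.
After converting to SI:
  candidate F: E = 71.02 GPa, ρ = 2670 kg/m³
  candidate G: E = 118.7 GPa, ρ = 7176 kg/m³
  candidate F: M = 1.55×10⁻³
  candidate G: M = 0.685×10⁻³
The maximum is for candidate F.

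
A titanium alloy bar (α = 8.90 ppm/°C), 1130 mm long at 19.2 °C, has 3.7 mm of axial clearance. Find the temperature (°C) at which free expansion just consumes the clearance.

387 °C

α·L₀·ΔT = 3.7 mm ⇒ ΔT = 3.7 / (8.90×10⁻⁶ × 1130.0) = 367.9 K.
T = 19.2 + 367.9 = 387.1 °C.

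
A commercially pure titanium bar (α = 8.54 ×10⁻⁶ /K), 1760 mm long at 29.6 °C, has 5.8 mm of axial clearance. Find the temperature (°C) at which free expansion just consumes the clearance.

415 °C

α·L₀·ΔT = 5.8 mm ⇒ ΔT = 5.8 / (8.54×10⁻⁶ × 1760.0) = 385.9 K.
T = 29.6 + 385.9 = 415.5 °C.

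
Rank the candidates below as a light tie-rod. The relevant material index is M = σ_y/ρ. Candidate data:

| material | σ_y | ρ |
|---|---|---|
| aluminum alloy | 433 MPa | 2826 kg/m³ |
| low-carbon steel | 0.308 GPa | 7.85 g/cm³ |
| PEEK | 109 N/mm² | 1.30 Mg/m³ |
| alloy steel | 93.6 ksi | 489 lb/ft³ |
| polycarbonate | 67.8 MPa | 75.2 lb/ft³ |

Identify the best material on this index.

aluminum alloy

In SI units:
  aluminum alloy: σ_y = 433.0 MPa, ρ = 2826 kg/m³
  low-carbon steel: σ_y = 308.0 MPa, ρ = 7850 kg/m³
  PEEK: σ_y = 109.0 MPa, ρ = 1300 kg/m³
  alloy steel: σ_y = 645.3 MPa, ρ = 7833 kg/m³
  polycarbonate: σ_y = 67.80 MPa, ρ = 1205 kg/m³
  aluminum alloy: M = 153 kN·m/kg
  PEEK: M = 83.8 kN·m/kg
  alloy steel: M = 82.4 kN·m/kg
  polycarbonate: M = 56.3 kN·m/kg
  low-carbon steel: M = 39.2 kN·m/kg
Aluminum alloy ranks first.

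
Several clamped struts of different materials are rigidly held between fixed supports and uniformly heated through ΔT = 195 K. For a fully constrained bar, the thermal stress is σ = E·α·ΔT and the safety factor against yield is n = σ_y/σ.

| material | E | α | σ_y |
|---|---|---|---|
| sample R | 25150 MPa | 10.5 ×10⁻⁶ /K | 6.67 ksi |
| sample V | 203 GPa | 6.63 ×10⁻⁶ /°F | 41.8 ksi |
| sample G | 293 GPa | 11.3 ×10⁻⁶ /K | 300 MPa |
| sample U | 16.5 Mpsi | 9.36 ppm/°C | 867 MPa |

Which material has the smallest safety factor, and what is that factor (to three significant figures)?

In consistent units (E in GPa, α in ×10⁻⁶/K, σ_y in MPa):
  sample R: E = 25.15, α = 10.5, σ_y = 45.99 → σ = 51.5 MPa, n = 0.893
  sample V: E = 203.0, α = 11.9, σ_y = 288.2 → σ = 472 MPa, n = 0.610
  sample G: E = 293.0, α = 11.3, σ_y = 300.0 → σ = 646 MPa, n = 0.465
  sample U: E = 113.8, α = 9.36, σ_y = 867.0 → σ = 208 MPa, n = 4.18
Smallest n: sample G with n = 0.465.

sample G, n = 0.465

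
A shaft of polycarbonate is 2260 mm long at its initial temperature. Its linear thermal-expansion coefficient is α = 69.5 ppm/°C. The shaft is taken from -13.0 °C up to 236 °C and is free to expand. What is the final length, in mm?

2299.1 mm

ΔT = 236 − (-13.0) = 249.0 K.
ΔL = α·L₀·ΔT = 69.5×10⁻⁶ × 2260 mm × 249.0 K = 39.1 mm.
L = L₀ + ΔL = 2260 + 39.1 = 2299.1 mm.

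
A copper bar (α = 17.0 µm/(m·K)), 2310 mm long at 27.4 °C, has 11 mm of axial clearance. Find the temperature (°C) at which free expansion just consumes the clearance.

308 °C

α·L₀·ΔT = 11.0 mm ⇒ ΔT = 11.0 / (17.0×10⁻⁶ × 2310.0) = 280.1 K.
T = 27.4 + 280.1 = 307.5 °C.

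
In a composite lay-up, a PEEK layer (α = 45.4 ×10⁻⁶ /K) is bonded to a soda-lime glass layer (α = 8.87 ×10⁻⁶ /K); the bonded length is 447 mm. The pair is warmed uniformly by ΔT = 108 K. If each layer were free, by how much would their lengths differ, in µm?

Δα = |45.4 − 8.87|×10⁻⁶/K = 36.5×10⁻⁶/K.
ΔL_mismatch = Δα·L·ΔT = 36.5×10⁻⁶ × 447.0 mm × 108.0 K = 1760 µm.

1760 µm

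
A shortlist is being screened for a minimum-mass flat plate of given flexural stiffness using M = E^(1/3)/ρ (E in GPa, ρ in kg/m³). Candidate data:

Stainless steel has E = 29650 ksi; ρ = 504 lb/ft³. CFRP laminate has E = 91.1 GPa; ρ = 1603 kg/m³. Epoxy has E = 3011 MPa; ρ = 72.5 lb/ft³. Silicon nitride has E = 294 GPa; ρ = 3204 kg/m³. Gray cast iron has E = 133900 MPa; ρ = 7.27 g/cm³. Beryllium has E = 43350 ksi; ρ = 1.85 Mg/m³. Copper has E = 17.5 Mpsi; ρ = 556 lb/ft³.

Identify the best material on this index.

beryllium

Convert each candidate to consistent units, then evaluate M:
  stainless steel: E = 204.4 GPa, ρ = 8073 kg/m³
  CFRP laminate: E = 91.10 GPa, ρ = 1603 kg/m³
  epoxy: E = 3.011 GPa, ρ = 1161 kg/m³
  silicon nitride: E = 294.0 GPa, ρ = 3204 kg/m³
  gray cast iron: E = 133.9 GPa, ρ = 7270 kg/m³
  beryllium: E = 298.9 GPa, ρ = 1850 kg/m³
  copper: E = 120.7 GPa, ρ = 8906 kg/m³
  beryllium: M = 3.61×10⁻³
  CFRP laminate: M = 2.81×10⁻³
  silicon nitride: M = 2.08×10⁻³
  epoxy: M = 1.24×10⁻³
  stainless steel: M = 0.730×10⁻³
  gray cast iron: M = 0.704×10⁻³
  copper: M = 0.555×10⁻³
Beryllium has the largest M.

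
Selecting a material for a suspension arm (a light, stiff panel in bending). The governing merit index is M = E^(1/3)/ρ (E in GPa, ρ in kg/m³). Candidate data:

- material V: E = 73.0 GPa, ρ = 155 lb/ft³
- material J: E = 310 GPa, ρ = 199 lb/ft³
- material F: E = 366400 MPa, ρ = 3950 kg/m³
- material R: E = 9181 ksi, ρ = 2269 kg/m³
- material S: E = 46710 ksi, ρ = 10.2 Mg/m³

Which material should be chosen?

After converting to SI:
  material V: E = 73.00 GPa, ρ = 2483 kg/m³
  material J: E = 310.0 GPa, ρ = 3188 kg/m³
  material F: E = 366.4 GPa, ρ = 3950 kg/m³
  material R: E = 63.30 GPa, ρ = 2269 kg/m³
  material S: E = 322.1 GPa, ρ = 10200 kg/m³
  material J: M = 2.12×10⁻³
  material F: M = 1.81×10⁻³
  material R: M = 1.76×10⁻³
  material V: M = 1.68×10⁻³
  material S: M = 0.672×10⁻³
Highest index: material J.

material J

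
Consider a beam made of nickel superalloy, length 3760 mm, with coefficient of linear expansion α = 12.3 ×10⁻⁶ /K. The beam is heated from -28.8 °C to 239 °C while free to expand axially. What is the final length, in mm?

3772.4 mm

ΔT = 239 − (-28.8) = 267.8 K.
ΔL = α·L₀·ΔT = 12.3×10⁻⁶ × 3760 mm × 267.8 K = 12.4 mm.
L = L₀ + ΔL = 3760 + 12.4 = 3772.4 mm.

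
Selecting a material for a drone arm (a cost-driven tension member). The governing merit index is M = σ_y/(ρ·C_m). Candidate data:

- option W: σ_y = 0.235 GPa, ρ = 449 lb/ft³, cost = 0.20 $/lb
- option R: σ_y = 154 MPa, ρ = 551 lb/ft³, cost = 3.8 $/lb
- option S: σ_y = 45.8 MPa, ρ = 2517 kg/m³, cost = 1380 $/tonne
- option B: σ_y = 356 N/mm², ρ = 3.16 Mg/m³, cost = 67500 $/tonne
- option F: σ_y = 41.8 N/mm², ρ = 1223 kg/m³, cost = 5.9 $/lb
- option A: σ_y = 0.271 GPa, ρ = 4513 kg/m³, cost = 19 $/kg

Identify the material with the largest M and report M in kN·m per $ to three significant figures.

After converting to SI:
  option W: σ_y = 235.0 MPa, ρ = 7192 kg/m³, cost = 0.4409 $/kg
  option R: σ_y = 154.0 MPa, ρ = 8826 kg/m³, cost = 8.377 $/kg
  option S: σ_y = 45.80 MPa, ρ = 2517 kg/m³, cost = 1.380 $/kg
  option B: σ_y = 356.0 MPa, ρ = 3160 kg/m³, cost = 67.50 $/kg
  option F: σ_y = 41.80 MPa, ρ = 1223 kg/m³, cost = 13.01 $/kg
  option A: σ_y = 271.0 MPa, ρ = 4513 kg/m³, cost = 19.00 $/kg
  option W: M = 74.1 kN·m per $
  option S: M = 13.2 kN·m per $
  option A: M = 3.16 kN·m per $
  option F: M = 2.63 kN·m per $
  option R: M = 2.08 kN·m per $
  option B: M = 1.67 kN·m per $
Highest index: option W.

option W, M = 74.1 kN·m per $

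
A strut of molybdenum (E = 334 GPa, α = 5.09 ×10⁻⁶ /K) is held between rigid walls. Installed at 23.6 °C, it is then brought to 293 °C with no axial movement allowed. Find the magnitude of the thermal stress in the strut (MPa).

458 MPa

ΔT = 269.4 K. Constrained thermal stress σ = E·α·ΔT = 334.0×10³ MPa × 5.09×10⁻⁶ × 269.4 = 458 MPa (compressive).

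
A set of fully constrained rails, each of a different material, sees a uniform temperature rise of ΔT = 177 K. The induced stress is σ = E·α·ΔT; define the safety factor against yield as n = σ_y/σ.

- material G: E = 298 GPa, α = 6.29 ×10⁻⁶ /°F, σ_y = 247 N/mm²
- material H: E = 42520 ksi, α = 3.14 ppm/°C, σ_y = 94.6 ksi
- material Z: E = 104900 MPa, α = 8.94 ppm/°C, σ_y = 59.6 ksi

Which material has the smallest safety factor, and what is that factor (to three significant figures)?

material G, n = 0.414

With everything in SI (GPa, ×10⁻⁶/K, MPa):
  material G: E = 298.0, α = 11.3, σ_y = 247.0 → σ = 597 MPa, n = 0.414
  material H: E = 293.2, α = 3.14, σ_y = 652.2 → σ = 163 MPa, n = 4.00
  material Z: E = 104.9, α = 8.94, σ_y = 410.9 → σ = 166 MPa, n = 2.48
Smallest n: material G with n = 0.414.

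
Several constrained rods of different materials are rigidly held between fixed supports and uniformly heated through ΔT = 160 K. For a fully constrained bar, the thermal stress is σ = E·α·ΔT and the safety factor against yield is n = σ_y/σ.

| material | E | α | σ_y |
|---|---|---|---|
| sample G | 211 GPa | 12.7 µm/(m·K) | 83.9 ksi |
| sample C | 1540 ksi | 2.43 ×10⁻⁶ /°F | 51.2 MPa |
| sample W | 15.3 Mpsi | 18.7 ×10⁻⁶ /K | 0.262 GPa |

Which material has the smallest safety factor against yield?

sample W

Converting E to GPa, α to ×10⁻⁶/K, σ_y to MPa, then σ and n for each:
  sample G: E = 211.0, α = 12.7, σ_y = 578.5 → σ = 429 MPa, n = 1.35
  sample C: E = 10.62, α = 4.37, σ_y = 51.20 → σ = 7.43 MPa, n = 6.89
  sample W: E = 105.5, α = 18.7, σ_y = 262.0 → σ = 316 MPa, n = 0.830
The minimum is sample W at n = 0.830.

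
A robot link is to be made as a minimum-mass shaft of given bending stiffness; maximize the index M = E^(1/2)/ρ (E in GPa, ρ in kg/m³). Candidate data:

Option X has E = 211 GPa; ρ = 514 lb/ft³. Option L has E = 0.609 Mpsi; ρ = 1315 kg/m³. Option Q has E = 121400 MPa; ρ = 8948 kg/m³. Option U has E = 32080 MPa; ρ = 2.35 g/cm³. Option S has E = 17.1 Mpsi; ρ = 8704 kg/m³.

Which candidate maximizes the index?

Putting every candidate on a common basis:
  option X: E = 211.0 GPa, ρ = 8233 kg/m³
  option L: E = 4.199 GPa, ρ = 1315 kg/m³
  option Q: E = 121.4 GPa, ρ = 8948 kg/m³
  option U: E = 32.08 GPa, ρ = 2350 kg/m³
  option S: E = 117.9 GPa, ρ = 8704 kg/m³
  option U: M = 2.41×10⁻³
  option X: M = 1.76×10⁻³
  option L: M = 1.56×10⁻³
  option S: M = 1.25×10⁻³
  option Q: M = 1.23×10⁻³
Highest index: option U.

option U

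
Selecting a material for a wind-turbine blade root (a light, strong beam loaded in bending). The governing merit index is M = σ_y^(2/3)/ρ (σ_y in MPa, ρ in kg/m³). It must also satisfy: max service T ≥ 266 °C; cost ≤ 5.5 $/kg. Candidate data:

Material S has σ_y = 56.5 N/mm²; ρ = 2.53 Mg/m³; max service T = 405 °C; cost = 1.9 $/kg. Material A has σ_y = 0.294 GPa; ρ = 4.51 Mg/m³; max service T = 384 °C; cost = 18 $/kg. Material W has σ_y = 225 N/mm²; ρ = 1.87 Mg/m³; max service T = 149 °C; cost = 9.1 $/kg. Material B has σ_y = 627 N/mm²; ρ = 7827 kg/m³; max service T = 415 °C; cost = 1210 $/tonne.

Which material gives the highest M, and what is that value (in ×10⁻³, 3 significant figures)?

Screen on constraints: max service T ≥ 266 °C; cost ≤ 5.5 $/kg. Survivors: material S, material B.
Putting every candidate on a common basis:
  material S: σ_y = 56.50 MPa, ρ = 2530 kg/m³
  material B: σ_y = 627.0 MPa, ρ = 7827 kg/m³
  material B: M = 9.36×10⁻³
  material S: M = 5.82×10⁻³
Material B ranks first.

material B, M = 9.36×10⁻³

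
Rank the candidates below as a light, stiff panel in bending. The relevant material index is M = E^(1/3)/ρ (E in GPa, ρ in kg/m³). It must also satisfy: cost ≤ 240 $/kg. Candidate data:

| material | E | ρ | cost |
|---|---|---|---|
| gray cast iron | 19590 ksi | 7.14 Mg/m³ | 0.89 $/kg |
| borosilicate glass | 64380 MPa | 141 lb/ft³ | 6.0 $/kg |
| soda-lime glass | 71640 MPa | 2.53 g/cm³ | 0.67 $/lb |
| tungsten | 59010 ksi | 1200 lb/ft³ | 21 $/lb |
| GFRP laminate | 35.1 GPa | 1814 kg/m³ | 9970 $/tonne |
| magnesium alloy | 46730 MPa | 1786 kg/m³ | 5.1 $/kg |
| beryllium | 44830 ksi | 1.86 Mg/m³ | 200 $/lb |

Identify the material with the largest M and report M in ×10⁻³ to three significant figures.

Screen on constraints: cost ≤ 240 $/kg. Survivors: gray cast iron, borosilicate glass, soda-lime glass, tungsten, GFRP laminate, magnesium alloy.
Putting every candidate on a common basis:
  gray cast iron: E = 135.1 GPa, ρ = 7140 kg/m³
  borosilicate glass: E = 64.38 GPa, ρ = 2259 kg/m³
  soda-lime glass: E = 71.64 GPa, ρ = 2530 kg/m³
  tungsten: E = 406.9 GPa, ρ = 19220 kg/m³
  GFRP laminate: E = 35.10 GPa, ρ = 1814 kg/m³
  magnesium alloy: E = 46.73 GPa, ρ = 1786 kg/m³
  magnesium alloy: M = 2.02×10⁻³
  GFRP laminate: M = 1.80×10⁻³
  borosilicate glass: M = 1.77×10⁻³
  soda-lime glass: M = 1.64×10⁻³
  gray cast iron: M = 0.719×10⁻³
  tungsten: M = 0.385×10⁻³
The maximum is for magnesium alloy.

magnesium alloy, M = 2.02×10⁻³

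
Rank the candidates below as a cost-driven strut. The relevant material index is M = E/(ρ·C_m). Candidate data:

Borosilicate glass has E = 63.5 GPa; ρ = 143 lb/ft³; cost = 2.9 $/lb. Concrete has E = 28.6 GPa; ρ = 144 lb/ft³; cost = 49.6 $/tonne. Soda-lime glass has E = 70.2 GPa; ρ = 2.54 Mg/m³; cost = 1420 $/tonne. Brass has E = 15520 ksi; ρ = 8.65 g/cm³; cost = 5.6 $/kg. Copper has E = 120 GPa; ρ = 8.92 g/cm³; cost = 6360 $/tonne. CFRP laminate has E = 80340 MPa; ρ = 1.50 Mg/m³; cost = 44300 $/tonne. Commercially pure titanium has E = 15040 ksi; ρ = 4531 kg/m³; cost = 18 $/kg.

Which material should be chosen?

Convert each candidate to consistent units, then evaluate M:
  borosilicate glass: E = 63.50 GPa, ρ = 2291 kg/m³, cost = 6.393 $/kg
  concrete: E = 28.60 GPa, ρ = 2307 kg/m³, cost = 0.04960 $/kg
  soda-lime glass: E = 70.20 GPa, ρ = 2540 kg/m³, cost = 1.420 $/kg
  brass: E = 107.0 GPa, ρ = 8650 kg/m³, cost = 5.600 $/kg
  copper: E = 120.0 GPa, ρ = 8920 kg/m³, cost = 6.360 $/kg
  CFRP laminate: E = 80.34 GPa, ρ = 1500 kg/m³, cost = 44.30 $/kg
  commercially pure titanium: E = 103.7 GPa, ρ = 4531 kg/m³, cost = 18.00 $/kg
  concrete: M = 250 MN·m per $
  soda-lime glass: M = 19.5 MN·m per $
  borosilicate glass: M = 4.34 MN·m per $
  brass: M = 2.21 MN·m per $
  copper: M = 2.12 MN·m per $
  commercially pure titanium: M = 1.27 MN·m per $
  CFRP laminate: M = 1.21 MN·m per $
The maximum is for concrete.

concrete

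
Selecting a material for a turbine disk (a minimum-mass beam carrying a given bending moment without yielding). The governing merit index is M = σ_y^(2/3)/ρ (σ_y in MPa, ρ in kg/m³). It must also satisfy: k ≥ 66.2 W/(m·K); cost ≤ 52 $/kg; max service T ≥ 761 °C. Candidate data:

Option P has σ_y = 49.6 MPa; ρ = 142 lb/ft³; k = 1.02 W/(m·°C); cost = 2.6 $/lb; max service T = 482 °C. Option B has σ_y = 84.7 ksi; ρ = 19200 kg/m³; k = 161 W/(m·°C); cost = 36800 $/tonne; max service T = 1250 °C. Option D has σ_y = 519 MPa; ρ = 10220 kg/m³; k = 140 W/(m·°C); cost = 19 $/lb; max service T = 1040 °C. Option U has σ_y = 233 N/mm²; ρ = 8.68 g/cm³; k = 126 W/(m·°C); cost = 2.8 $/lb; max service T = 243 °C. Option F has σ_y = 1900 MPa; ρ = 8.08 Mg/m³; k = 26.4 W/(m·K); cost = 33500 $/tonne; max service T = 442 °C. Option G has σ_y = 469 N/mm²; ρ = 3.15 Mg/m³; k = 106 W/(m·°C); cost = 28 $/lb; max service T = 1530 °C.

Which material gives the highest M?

Screen on constraints: k ≥ 66.2 W/(m·K); cost ≤ 52 $/kg; max service T ≥ 761 °C. Survivors: option B, option D.
In SI units:
  option B: σ_y = 584.0 MPa, ρ = 19200 kg/m³
  option D: σ_y = 519.0 MPa, ρ = 10220 kg/m³
  option D: M = 6.32×10⁻³
  option B: M = 3.64×10⁻³
Highest index: option D.

option D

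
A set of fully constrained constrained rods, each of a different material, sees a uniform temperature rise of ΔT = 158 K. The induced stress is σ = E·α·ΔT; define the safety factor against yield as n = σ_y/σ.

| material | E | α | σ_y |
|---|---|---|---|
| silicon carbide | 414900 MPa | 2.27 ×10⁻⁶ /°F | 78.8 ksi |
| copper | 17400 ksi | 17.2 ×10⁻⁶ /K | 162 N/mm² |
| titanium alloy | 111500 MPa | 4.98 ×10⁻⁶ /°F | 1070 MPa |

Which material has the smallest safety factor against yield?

With everything in SI (GPa, ×10⁻⁶/K, MPa):
  silicon carbide: E = 414.9, α = 4.09, σ_y = 543.3 → σ = 268 MPa, n = 2.03
  copper: E = 120.0, α = 17.2, σ_y = 162.0 → σ = 326 MPa, n = 0.497
  titanium alloy: E = 111.5, α = 8.96, σ_y = 1070 → σ = 158 MPa, n = 6.78
Copper has the lowest safety factor, n = 0.497.

copper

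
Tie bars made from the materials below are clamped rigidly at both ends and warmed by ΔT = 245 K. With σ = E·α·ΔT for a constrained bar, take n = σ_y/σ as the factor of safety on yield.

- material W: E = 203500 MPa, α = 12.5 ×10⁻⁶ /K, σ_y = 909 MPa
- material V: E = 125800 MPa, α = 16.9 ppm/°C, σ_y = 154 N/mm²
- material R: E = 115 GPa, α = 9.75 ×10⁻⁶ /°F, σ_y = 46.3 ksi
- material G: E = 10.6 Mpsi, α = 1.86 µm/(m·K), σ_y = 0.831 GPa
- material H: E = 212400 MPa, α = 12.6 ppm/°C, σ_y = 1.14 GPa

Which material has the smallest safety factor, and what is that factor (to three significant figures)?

With everything in SI (GPa, ×10⁻⁶/K, MPa):
  material W: E = 203.5, α = 12.5, σ_y = 909.0 → σ = 623 MPa, n = 1.46
  material V: E = 125.8, α = 16.9, σ_y = 154.0 → σ = 521 MPa, n = 0.296
  material R: E = 115.0, α = 17.6, σ_y = 319.2 → σ = 494 MPa, n = 0.646
  material G: E = 73.08, α = 1.86, σ_y = 831.0 → σ = 33.3 MPa, n = 25.0
  material H: E = 212.4, α = 12.6, σ_y = 1140 → σ = 656 MPa, n = 1.74
Material V has the lowest safety factor, n = 0.296.

material V, n = 0.296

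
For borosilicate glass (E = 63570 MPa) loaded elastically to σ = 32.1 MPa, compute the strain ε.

5.05×10⁻⁴

E = 63570 MPa = 63.57 GPa = 63570 MPa.
ε = σ/E = 32.1 / 63570 = 5.05×10⁻⁴.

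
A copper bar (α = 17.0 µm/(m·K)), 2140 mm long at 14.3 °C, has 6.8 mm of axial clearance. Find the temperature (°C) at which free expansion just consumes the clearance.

201 °C

α·L₀·ΔT = 6.8 mm ⇒ ΔT = 6.8 / (17.0×10⁻⁶ × 2140.0) = 186.9 K.
T = 14.3 + 186.9 = 201.2 °C.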